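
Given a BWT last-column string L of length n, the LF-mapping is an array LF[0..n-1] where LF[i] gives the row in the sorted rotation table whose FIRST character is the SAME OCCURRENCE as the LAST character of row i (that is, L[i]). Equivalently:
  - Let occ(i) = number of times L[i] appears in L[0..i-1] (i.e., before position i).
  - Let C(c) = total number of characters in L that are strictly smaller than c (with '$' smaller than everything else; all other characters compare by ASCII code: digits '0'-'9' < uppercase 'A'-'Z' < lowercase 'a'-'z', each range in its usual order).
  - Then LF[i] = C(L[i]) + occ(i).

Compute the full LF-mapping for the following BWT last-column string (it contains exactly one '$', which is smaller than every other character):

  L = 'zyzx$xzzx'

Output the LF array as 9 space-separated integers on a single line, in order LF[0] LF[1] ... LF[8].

Answer: 5 4 6 1 0 2 7 8 3

Derivation:
Char counts: '$':1, 'x':3, 'y':1, 'z':4
C (first-col start): C('$')=0, C('x')=1, C('y')=4, C('z')=5
L[0]='z': occ=0, LF[0]=C('z')+0=5+0=5
L[1]='y': occ=0, LF[1]=C('y')+0=4+0=4
L[2]='z': occ=1, LF[2]=C('z')+1=5+1=6
L[3]='x': occ=0, LF[3]=C('x')+0=1+0=1
L[4]='$': occ=0, LF[4]=C('$')+0=0+0=0
L[5]='x': occ=1, LF[5]=C('x')+1=1+1=2
L[6]='z': occ=2, LF[6]=C('z')+2=5+2=7
L[7]='z': occ=3, LF[7]=C('z')+3=5+3=8
L[8]='x': occ=2, LF[8]=C('x')+2=1+2=3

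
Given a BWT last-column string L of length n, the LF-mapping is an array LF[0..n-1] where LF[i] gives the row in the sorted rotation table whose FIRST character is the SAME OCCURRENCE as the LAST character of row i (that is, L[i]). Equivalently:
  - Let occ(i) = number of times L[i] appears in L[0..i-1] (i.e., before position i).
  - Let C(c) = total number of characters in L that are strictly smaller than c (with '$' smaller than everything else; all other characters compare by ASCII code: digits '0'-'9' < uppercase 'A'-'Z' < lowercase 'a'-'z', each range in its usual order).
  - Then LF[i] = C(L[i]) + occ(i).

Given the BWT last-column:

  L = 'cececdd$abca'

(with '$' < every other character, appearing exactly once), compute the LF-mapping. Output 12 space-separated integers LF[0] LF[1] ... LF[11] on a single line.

Char counts: '$':1, 'a':2, 'b':1, 'c':4, 'd':2, 'e':2
C (first-col start): C('$')=0, C('a')=1, C('b')=3, C('c')=4, C('d')=8, C('e')=10
L[0]='c': occ=0, LF[0]=C('c')+0=4+0=4
L[1]='e': occ=0, LF[1]=C('e')+0=10+0=10
L[2]='c': occ=1, LF[2]=C('c')+1=4+1=5
L[3]='e': occ=1, LF[3]=C('e')+1=10+1=11
L[4]='c': occ=2, LF[4]=C('c')+2=4+2=6
L[5]='d': occ=0, LF[5]=C('d')+0=8+0=8
L[6]='d': occ=1, LF[6]=C('d')+1=8+1=9
L[7]='$': occ=0, LF[7]=C('$')+0=0+0=0
L[8]='a': occ=0, LF[8]=C('a')+0=1+0=1
L[9]='b': occ=0, LF[9]=C('b')+0=3+0=3
L[10]='c': occ=3, LF[10]=C('c')+3=4+3=7
L[11]='a': occ=1, LF[11]=C('a')+1=1+1=2

Answer: 4 10 5 11 6 8 9 0 1 3 7 2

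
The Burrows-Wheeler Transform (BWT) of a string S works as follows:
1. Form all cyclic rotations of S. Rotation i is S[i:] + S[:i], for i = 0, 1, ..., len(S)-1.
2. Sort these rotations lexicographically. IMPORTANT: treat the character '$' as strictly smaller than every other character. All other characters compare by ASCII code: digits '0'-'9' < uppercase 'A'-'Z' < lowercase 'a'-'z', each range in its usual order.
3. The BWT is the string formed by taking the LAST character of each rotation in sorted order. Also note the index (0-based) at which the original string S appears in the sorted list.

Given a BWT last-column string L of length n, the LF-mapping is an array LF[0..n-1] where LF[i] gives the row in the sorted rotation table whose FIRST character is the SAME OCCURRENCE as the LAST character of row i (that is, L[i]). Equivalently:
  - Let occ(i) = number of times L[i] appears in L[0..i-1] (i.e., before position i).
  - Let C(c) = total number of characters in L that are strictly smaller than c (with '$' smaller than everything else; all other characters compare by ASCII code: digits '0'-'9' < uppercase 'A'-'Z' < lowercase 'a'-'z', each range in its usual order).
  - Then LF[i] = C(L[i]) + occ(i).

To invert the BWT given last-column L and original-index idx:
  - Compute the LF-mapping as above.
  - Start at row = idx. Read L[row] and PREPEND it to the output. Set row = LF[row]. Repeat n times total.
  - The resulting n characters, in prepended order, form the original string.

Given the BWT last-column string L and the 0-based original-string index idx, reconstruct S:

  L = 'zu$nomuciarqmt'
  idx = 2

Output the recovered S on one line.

Answer: communiquartz$

Derivation:
LF mapping: 13 11 0 6 7 4 12 2 3 1 9 8 5 10
Walk LF starting at row 2, prepending L[row]:
  step 1: row=2, L[2]='$', prepend. Next row=LF[2]=0
  step 2: row=0, L[0]='z', prepend. Next row=LF[0]=13
  step 3: row=13, L[13]='t', prepend. Next row=LF[13]=10
  step 4: row=10, L[10]='r', prepend. Next row=LF[10]=9
  step 5: row=9, L[9]='a', prepend. Next row=LF[9]=1
  step 6: row=1, L[1]='u', prepend. Next row=LF[1]=11
  step 7: row=11, L[11]='q', prepend. Next row=LF[11]=8
  step 8: row=8, L[8]='i', prepend. Next row=LF[8]=3
  step 9: row=3, L[3]='n', prepend. Next row=LF[3]=6
  step 10: row=6, L[6]='u', prepend. Next row=LF[6]=12
  step 11: row=12, L[12]='m', prepend. Next row=LF[12]=5
  step 12: row=5, L[5]='m', prepend. Next row=LF[5]=4
  step 13: row=4, L[4]='o', prepend. Next row=LF[4]=7
  step 14: row=7, L[7]='c', prepend. Next row=LF[7]=2
Reversed output: communiquartz$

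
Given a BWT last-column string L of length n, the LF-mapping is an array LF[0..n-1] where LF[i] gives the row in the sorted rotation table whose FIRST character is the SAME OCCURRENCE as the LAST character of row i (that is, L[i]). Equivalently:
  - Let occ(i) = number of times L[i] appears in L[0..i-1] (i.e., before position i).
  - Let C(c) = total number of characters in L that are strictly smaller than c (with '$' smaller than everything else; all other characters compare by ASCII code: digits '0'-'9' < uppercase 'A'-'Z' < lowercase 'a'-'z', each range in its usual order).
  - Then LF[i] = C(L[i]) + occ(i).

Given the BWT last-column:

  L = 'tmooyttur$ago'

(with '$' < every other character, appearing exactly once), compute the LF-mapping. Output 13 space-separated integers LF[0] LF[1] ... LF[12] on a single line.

Char counts: '$':1, 'a':1, 'g':1, 'm':1, 'o':3, 'r':1, 't':3, 'u':1, 'y':1
C (first-col start): C('$')=0, C('a')=1, C('g')=2, C('m')=3, C('o')=4, C('r')=7, C('t')=8, C('u')=11, C('y')=12
L[0]='t': occ=0, LF[0]=C('t')+0=8+0=8
L[1]='m': occ=0, LF[1]=C('m')+0=3+0=3
L[2]='o': occ=0, LF[2]=C('o')+0=4+0=4
L[3]='o': occ=1, LF[3]=C('o')+1=4+1=5
L[4]='y': occ=0, LF[4]=C('y')+0=12+0=12
L[5]='t': occ=1, LF[5]=C('t')+1=8+1=9
L[6]='t': occ=2, LF[6]=C('t')+2=8+2=10
L[7]='u': occ=0, LF[7]=C('u')+0=11+0=11
L[8]='r': occ=0, LF[8]=C('r')+0=7+0=7
L[9]='$': occ=0, LF[9]=C('$')+0=0+0=0
L[10]='a': occ=0, LF[10]=C('a')+0=1+0=1
L[11]='g': occ=0, LF[11]=C('g')+0=2+0=2
L[12]='o': occ=2, LF[12]=C('o')+2=4+2=6

Answer: 8 3 4 5 12 9 10 11 7 0 1 2 6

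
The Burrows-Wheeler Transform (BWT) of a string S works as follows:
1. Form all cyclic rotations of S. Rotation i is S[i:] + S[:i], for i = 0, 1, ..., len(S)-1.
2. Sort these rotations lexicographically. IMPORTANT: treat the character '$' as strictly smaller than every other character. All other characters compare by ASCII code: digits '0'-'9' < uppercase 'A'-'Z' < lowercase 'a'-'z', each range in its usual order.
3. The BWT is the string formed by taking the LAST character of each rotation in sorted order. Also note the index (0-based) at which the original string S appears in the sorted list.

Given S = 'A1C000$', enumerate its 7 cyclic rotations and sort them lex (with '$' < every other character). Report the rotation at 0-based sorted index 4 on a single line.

Answer: 1C000$A

Derivation:
All 7 rotations (rotation i = S[i:]+S[:i]):
  rot[0] = A1C000$
  rot[1] = 1C000$A
  rot[2] = C000$A1
  rot[3] = 000$A1C
  rot[4] = 00$A1C0
  rot[5] = 0$A1C00
  rot[6] = $A1C000
Sorted (with $ < everything):
  sorted[0] = $A1C000
  sorted[1] = 0$A1C00
  sorted[2] = 00$A1C0
  sorted[3] = 000$A1C
  sorted[4] = 1C000$A
  sorted[5] = A1C000$
  sorted[6] = C000$A1
sorted[4] = 1C000$A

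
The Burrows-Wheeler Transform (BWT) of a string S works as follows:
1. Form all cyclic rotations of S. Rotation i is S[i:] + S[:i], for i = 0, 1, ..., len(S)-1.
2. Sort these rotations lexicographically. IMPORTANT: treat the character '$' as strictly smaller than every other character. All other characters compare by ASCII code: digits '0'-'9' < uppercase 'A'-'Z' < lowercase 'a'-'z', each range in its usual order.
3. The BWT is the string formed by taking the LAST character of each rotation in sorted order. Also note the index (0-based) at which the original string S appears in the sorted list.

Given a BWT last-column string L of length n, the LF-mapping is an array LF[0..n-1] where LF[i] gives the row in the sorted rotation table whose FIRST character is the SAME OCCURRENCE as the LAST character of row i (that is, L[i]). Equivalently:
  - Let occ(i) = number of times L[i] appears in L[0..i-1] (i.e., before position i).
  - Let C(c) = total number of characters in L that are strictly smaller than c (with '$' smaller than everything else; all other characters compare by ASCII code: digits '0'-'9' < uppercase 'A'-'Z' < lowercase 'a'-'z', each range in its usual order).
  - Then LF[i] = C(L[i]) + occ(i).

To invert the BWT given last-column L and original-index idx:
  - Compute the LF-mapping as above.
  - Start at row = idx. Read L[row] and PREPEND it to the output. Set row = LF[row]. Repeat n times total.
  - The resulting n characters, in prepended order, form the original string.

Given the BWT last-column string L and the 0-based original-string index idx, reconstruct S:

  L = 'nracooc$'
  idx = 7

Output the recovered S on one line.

LF mapping: 4 7 1 2 5 6 3 0
Walk LF starting at row 7, prepending L[row]:
  step 1: row=7, L[7]='$', prepend. Next row=LF[7]=0
  step 2: row=0, L[0]='n', prepend. Next row=LF[0]=4
  step 3: row=4, L[4]='o', prepend. Next row=LF[4]=5
  step 4: row=5, L[5]='o', prepend. Next row=LF[5]=6
  step 5: row=6, L[6]='c', prepend. Next row=LF[6]=3
  step 6: row=3, L[3]='c', prepend. Next row=LF[3]=2
  step 7: row=2, L[2]='a', prepend. Next row=LF[2]=1
  step 8: row=1, L[1]='r', prepend. Next row=LF[1]=7
Reversed output: raccoon$

Answer: raccoon$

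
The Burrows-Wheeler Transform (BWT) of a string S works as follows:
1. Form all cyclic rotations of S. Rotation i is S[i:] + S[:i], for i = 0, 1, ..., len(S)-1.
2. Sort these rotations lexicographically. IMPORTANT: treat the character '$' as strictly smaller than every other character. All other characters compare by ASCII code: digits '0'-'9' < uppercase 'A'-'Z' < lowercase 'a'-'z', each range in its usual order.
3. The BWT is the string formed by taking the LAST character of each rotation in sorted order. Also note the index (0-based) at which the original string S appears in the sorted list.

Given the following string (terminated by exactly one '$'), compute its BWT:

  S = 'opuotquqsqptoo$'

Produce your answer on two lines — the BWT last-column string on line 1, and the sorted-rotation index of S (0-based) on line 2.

All 15 rotations (rotation i = S[i:]+S[:i]):
  rot[0] = opuotquqsqptoo$
  rot[1] = puotquqsqptoo$o
  rot[2] = uotquqsqptoo$op
  rot[3] = otquqsqptoo$opu
  rot[4] = tquqsqptoo$opuo
  rot[5] = quqsqptoo$opuot
  rot[6] = uqsqptoo$opuotq
  rot[7] = qsqptoo$opuotqu
  rot[8] = sqptoo$opuotquq
  rot[9] = qptoo$opuotquqs
  rot[10] = ptoo$opuotquqsq
  rot[11] = too$opuotquqsqp
  rot[12] = oo$opuotquqsqpt
  rot[13] = o$opuotquqsqpto
  rot[14] = $opuotquqsqptoo
Sorted (with $ < everything):
  sorted[0] = $opuotquqsqptoo  (last char: 'o')
  sorted[1] = o$opuotquqsqpto  (last char: 'o')
  sorted[2] = oo$opuotquqsqpt  (last char: 't')
  sorted[3] = opuotquqsqptoo$  (last char: '$')
  sorted[4] = otquqsqptoo$opu  (last char: 'u')
  sorted[5] = ptoo$opuotquqsq  (last char: 'q')
  sorted[6] = puotquqsqptoo$o  (last char: 'o')
  sorted[7] = qptoo$opuotquqs  (last char: 's')
  sorted[8] = qsqptoo$opuotqu  (last char: 'u')
  sorted[9] = quqsqptoo$opuot  (last char: 't')
  sorted[10] = sqptoo$opuotquq  (last char: 'q')
  sorted[11] = too$opuotquqsqp  (last char: 'p')
  sorted[12] = tquqsqptoo$opuo  (last char: 'o')
  sorted[13] = uotquqsqptoo$op  (last char: 'p')
  sorted[14] = uqsqptoo$opuotq  (last char: 'q')
Last column: oot$uqosutqpopq
Original string S is at sorted index 3

Answer: oot$uqosutqpopq
3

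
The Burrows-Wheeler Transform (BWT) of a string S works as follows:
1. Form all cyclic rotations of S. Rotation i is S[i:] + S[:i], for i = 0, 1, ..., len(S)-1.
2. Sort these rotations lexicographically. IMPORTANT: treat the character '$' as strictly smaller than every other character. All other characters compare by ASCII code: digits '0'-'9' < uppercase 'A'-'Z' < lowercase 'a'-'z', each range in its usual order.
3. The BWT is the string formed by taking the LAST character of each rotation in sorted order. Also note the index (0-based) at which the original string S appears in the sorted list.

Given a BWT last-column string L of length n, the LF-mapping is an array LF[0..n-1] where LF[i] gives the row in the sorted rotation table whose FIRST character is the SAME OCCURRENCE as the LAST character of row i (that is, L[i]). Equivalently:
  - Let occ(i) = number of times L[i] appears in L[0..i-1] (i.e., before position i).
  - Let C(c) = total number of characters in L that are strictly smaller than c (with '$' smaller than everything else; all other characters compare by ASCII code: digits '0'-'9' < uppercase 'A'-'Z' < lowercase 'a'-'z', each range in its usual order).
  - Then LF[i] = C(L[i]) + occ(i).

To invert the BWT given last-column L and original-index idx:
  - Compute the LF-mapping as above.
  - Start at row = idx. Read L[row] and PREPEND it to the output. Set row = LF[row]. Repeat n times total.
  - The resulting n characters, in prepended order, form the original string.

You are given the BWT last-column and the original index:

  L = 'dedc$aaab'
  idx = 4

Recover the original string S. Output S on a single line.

LF mapping: 6 8 7 5 0 1 2 3 4
Walk LF starting at row 4, prepending L[row]:
  step 1: row=4, L[4]='$', prepend. Next row=LF[4]=0
  step 2: row=0, L[0]='d', prepend. Next row=LF[0]=6
  step 3: row=6, L[6]='a', prepend. Next row=LF[6]=2
  step 4: row=2, L[2]='d', prepend. Next row=LF[2]=7
  step 5: row=7, L[7]='a', prepend. Next row=LF[7]=3
  step 6: row=3, L[3]='c', prepend. Next row=LF[3]=5
  step 7: row=5, L[5]='a', prepend. Next row=LF[5]=1
  step 8: row=1, L[1]='e', prepend. Next row=LF[1]=8
  step 9: row=8, L[8]='b', prepend. Next row=LF[8]=4
Reversed output: beacadad$

Answer: beacadad$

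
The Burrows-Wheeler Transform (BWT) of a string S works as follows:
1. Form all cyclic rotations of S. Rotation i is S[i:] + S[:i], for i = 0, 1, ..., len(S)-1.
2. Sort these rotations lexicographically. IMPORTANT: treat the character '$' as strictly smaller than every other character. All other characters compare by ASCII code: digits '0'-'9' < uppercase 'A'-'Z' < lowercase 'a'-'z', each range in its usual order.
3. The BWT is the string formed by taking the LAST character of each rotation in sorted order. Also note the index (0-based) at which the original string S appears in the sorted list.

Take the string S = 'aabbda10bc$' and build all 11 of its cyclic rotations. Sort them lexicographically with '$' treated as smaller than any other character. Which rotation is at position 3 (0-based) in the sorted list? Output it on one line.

Answer: a10bc$aabbd

Derivation:
All 11 rotations (rotation i = S[i:]+S[:i]):
  rot[0] = aabbda10bc$
  rot[1] = abbda10bc$a
  rot[2] = bbda10bc$aa
  rot[3] = bda10bc$aab
  rot[4] = da10bc$aabb
  rot[5] = a10bc$aabbd
  rot[6] = 10bc$aabbda
  rot[7] = 0bc$aabbda1
  rot[8] = bc$aabbda10
  rot[9] = c$aabbda10b
  rot[10] = $aabbda10bc
Sorted (with $ < everything):
  sorted[0] = $aabbda10bc
  sorted[1] = 0bc$aabbda1
  sorted[2] = 10bc$aabbda
  sorted[3] = a10bc$aabbd
  sorted[4] = aabbda10bc$
  sorted[5] = abbda10bc$a
  sorted[6] = bbda10bc$aa
  sorted[7] = bc$aabbda10
  sorted[8] = bda10bc$aab
  sorted[9] = c$aabbda10b
  sorted[10] = da10bc$aabb
sorted[3] = a10bc$aabbd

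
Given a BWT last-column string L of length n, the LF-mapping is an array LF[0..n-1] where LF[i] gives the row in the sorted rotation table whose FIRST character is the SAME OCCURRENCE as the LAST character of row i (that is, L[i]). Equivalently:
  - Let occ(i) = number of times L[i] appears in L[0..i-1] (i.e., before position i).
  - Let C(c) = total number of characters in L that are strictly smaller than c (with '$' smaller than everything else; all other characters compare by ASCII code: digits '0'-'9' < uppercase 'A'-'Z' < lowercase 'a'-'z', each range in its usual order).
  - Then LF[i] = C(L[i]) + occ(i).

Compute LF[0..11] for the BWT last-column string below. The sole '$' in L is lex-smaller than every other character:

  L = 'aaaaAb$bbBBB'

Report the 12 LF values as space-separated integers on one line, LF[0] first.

Answer: 5 6 7 8 1 9 0 10 11 2 3 4

Derivation:
Char counts: '$':1, 'A':1, 'B':3, 'a':4, 'b':3
C (first-col start): C('$')=0, C('A')=1, C('B')=2, C('a')=5, C('b')=9
L[0]='a': occ=0, LF[0]=C('a')+0=5+0=5
L[1]='a': occ=1, LF[1]=C('a')+1=5+1=6
L[2]='a': occ=2, LF[2]=C('a')+2=5+2=7
L[3]='a': occ=3, LF[3]=C('a')+3=5+3=8
L[4]='A': occ=0, LF[4]=C('A')+0=1+0=1
L[5]='b': occ=0, LF[5]=C('b')+0=9+0=9
L[6]='$': occ=0, LF[6]=C('$')+0=0+0=0
L[7]='b': occ=1, LF[7]=C('b')+1=9+1=10
L[8]='b': occ=2, LF[8]=C('b')+2=9+2=11
L[9]='B': occ=0, LF[9]=C('B')+0=2+0=2
L[10]='B': occ=1, LF[10]=C('B')+1=2+1=3
L[11]='B': occ=2, LF[11]=C('B')+2=2+2=4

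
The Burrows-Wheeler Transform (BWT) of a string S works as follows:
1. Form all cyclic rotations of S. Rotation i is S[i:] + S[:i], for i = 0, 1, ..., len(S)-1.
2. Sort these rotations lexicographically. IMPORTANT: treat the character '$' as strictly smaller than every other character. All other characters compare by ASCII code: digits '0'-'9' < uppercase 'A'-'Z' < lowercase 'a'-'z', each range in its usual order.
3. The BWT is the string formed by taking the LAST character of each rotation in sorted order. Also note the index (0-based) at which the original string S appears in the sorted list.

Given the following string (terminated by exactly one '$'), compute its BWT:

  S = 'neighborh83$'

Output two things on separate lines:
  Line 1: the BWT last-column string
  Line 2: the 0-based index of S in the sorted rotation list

All 12 rotations (rotation i = S[i:]+S[:i]):
  rot[0] = neighborh83$
  rot[1] = eighborh83$n
  rot[2] = ighborh83$ne
  rot[3] = ghborh83$nei
  rot[4] = hborh83$neig
  rot[5] = borh83$neigh
  rot[6] = orh83$neighb
  rot[7] = rh83$neighbo
  rot[8] = h83$neighbor
  rot[9] = 83$neighborh
  rot[10] = 3$neighborh8
  rot[11] = $neighborh83
Sorted (with $ < everything):
  sorted[0] = $neighborh83  (last char: '3')
  sorted[1] = 3$neighborh8  (last char: '8')
  sorted[2] = 83$neighborh  (last char: 'h')
  sorted[3] = borh83$neigh  (last char: 'h')
  sorted[4] = eighborh83$n  (last char: 'n')
  sorted[5] = ghborh83$nei  (last char: 'i')
  sorted[6] = h83$neighbor  (last char: 'r')
  sorted[7] = hborh83$neig  (last char: 'g')
  sorted[8] = ighborh83$ne  (last char: 'e')
  sorted[9] = neighborh83$  (last char: '$')
  sorted[10] = orh83$neighb  (last char: 'b')
  sorted[11] = rh83$neighbo  (last char: 'o')
Last column: 38hhnirge$bo
Original string S is at sorted index 9

Answer: 38hhnirge$bo
9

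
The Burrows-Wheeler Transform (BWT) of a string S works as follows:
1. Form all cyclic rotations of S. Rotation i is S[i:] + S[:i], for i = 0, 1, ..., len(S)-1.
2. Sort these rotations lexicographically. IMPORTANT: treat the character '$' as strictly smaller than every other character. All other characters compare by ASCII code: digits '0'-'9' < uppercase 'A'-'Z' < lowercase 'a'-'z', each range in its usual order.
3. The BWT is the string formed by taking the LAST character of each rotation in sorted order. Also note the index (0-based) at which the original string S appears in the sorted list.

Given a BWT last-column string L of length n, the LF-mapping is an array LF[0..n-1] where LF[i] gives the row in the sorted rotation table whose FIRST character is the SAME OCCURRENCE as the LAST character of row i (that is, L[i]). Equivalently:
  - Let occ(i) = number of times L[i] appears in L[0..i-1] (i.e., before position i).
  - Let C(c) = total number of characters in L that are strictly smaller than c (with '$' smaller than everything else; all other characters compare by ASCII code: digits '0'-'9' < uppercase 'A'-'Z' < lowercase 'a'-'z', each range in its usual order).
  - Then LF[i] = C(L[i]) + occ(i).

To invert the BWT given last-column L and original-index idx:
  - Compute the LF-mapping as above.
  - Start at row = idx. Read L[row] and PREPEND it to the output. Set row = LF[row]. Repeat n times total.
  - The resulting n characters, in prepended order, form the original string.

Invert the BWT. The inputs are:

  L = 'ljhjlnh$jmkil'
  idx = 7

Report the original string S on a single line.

Answer: klnjimljhhjl$

Derivation:
LF mapping: 8 4 1 5 9 12 2 0 6 11 7 3 10
Walk LF starting at row 7, prepending L[row]:
  step 1: row=7, L[7]='$', prepend. Next row=LF[7]=0
  step 2: row=0, L[0]='l', prepend. Next row=LF[0]=8
  step 3: row=8, L[8]='j', prepend. Next row=LF[8]=6
  step 4: row=6, L[6]='h', prepend. Next row=LF[6]=2
  step 5: row=2, L[2]='h', prepend. Next row=LF[2]=1
  step 6: row=1, L[1]='j', prepend. Next row=LF[1]=4
  step 7: row=4, L[4]='l', prepend. Next row=LF[4]=9
  step 8: row=9, L[9]='m', prepend. Next row=LF[9]=11
  step 9: row=11, L[11]='i', prepend. Next row=LF[11]=3
  step 10: row=3, L[3]='j', prepend. Next row=LF[3]=5
  step 11: row=5, L[5]='n', prepend. Next row=LF[5]=12
  step 12: row=12, L[12]='l', prepend. Next row=LF[12]=10
  step 13: row=10, L[10]='k', prepend. Next row=LF[10]=7
Reversed output: klnjimljhhjl$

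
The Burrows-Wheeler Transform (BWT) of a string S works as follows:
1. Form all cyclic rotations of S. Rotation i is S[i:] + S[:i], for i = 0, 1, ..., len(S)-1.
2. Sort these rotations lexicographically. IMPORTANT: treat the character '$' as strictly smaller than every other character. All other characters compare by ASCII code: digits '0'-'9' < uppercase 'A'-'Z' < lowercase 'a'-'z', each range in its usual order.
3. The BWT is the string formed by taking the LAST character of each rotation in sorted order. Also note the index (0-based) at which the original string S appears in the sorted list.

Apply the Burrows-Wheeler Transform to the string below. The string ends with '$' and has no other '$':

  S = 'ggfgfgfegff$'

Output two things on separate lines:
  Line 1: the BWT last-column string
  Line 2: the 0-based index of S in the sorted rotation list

All 12 rotations (rotation i = S[i:]+S[:i]):
  rot[0] = ggfgfgfegff$
  rot[1] = gfgfgfegff$g
  rot[2] = fgfgfegff$gg
  rot[3] = gfgfegff$ggf
  rot[4] = fgfegff$ggfg
  rot[5] = gfegff$ggfgf
  rot[6] = fegff$ggfgfg
  rot[7] = egff$ggfgfgf
  rot[8] = gff$ggfgfgfe
  rot[9] = ff$ggfgfgfeg
  rot[10] = f$ggfgfgfegf
  rot[11] = $ggfgfgfegff
Sorted (with $ < everything):
  sorted[0] = $ggfgfgfegff  (last char: 'f')
  sorted[1] = egff$ggfgfgf  (last char: 'f')
  sorted[2] = f$ggfgfgfegf  (last char: 'f')
  sorted[3] = fegff$ggfgfg  (last char: 'g')
  sorted[4] = ff$ggfgfgfeg  (last char: 'g')
  sorted[5] = fgfegff$ggfg  (last char: 'g')
  sorted[6] = fgfgfegff$gg  (last char: 'g')
  sorted[7] = gfegff$ggfgf  (last char: 'f')
  sorted[8] = gff$ggfgfgfe  (last char: 'e')
  sorted[9] = gfgfegff$ggf  (last char: 'f')
  sorted[10] = gfgfgfegff$g  (last char: 'g')
  sorted[11] = ggfgfgfegff$  (last char: '$')
Last column: fffggggfefg$
Original string S is at sorted index 11

Answer: fffggggfefg$
11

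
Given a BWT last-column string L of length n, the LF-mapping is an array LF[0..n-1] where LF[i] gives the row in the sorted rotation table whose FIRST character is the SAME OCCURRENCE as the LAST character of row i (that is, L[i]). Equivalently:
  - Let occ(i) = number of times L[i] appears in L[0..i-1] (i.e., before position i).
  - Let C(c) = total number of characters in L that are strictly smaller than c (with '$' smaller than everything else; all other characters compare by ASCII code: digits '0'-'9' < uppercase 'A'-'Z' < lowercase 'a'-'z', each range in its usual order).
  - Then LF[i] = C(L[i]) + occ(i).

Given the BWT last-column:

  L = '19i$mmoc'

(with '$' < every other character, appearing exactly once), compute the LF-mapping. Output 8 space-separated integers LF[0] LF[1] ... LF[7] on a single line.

Char counts: '$':1, '1':1, '9':1, 'c':1, 'i':1, 'm':2, 'o':1
C (first-col start): C('$')=0, C('1')=1, C('9')=2, C('c')=3, C('i')=4, C('m')=5, C('o')=7
L[0]='1': occ=0, LF[0]=C('1')+0=1+0=1
L[1]='9': occ=0, LF[1]=C('9')+0=2+0=2
L[2]='i': occ=0, LF[2]=C('i')+0=4+0=4
L[3]='$': occ=0, LF[3]=C('$')+0=0+0=0
L[4]='m': occ=0, LF[4]=C('m')+0=5+0=5
L[5]='m': occ=1, LF[5]=C('m')+1=5+1=6
L[6]='o': occ=0, LF[6]=C('o')+0=7+0=7
L[7]='c': occ=0, LF[7]=C('c')+0=3+0=3

Answer: 1 2 4 0 5 6 7 3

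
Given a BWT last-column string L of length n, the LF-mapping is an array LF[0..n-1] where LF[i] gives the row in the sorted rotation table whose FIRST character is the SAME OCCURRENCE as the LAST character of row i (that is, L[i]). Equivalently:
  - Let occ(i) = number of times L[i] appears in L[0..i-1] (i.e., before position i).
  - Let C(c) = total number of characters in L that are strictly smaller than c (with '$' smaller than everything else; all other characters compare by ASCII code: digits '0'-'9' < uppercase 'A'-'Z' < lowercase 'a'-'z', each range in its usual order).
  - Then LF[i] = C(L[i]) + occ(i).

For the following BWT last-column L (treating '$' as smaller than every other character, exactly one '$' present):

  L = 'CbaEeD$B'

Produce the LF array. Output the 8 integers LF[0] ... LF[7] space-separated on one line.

Char counts: '$':1, 'B':1, 'C':1, 'D':1, 'E':1, 'a':1, 'b':1, 'e':1
C (first-col start): C('$')=0, C('B')=1, C('C')=2, C('D')=3, C('E')=4, C('a')=5, C('b')=6, C('e')=7
L[0]='C': occ=0, LF[0]=C('C')+0=2+0=2
L[1]='b': occ=0, LF[1]=C('b')+0=6+0=6
L[2]='a': occ=0, LF[2]=C('a')+0=5+0=5
L[3]='E': occ=0, LF[3]=C('E')+0=4+0=4
L[4]='e': occ=0, LF[4]=C('e')+0=7+0=7
L[5]='D': occ=0, LF[5]=C('D')+0=3+0=3
L[6]='$': occ=0, LF[6]=C('$')+0=0+0=0
L[7]='B': occ=0, LF[7]=C('B')+0=1+0=1

Answer: 2 6 5 4 7 3 0 1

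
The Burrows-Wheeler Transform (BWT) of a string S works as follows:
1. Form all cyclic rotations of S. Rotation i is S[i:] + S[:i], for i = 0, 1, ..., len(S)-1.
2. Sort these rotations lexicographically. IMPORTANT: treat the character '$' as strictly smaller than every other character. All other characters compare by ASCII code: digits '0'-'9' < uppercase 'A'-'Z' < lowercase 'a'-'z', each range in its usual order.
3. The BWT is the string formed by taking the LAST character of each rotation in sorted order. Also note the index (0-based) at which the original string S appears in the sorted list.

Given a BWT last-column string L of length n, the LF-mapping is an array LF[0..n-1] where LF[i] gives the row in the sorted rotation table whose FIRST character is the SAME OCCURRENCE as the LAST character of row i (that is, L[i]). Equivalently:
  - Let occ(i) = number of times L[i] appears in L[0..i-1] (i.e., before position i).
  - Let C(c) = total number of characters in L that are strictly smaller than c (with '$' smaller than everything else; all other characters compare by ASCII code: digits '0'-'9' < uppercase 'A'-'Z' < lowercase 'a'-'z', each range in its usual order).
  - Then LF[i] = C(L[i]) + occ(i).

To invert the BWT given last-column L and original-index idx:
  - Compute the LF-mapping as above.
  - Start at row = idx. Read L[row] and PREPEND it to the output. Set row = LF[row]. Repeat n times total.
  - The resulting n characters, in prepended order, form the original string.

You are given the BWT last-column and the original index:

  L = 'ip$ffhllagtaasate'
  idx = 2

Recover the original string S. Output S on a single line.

Answer: alfalfaspaghetti$

Derivation:
LF mapping: 10 13 0 6 7 9 11 12 1 8 15 2 3 14 4 16 5
Walk LF starting at row 2, prepending L[row]:
  step 1: row=2, L[2]='$', prepend. Next row=LF[2]=0
  step 2: row=0, L[0]='i', prepend. Next row=LF[0]=10
  step 3: row=10, L[10]='t', prepend. Next row=LF[10]=15
  step 4: row=15, L[15]='t', prepend. Next row=LF[15]=16
  step 5: row=16, L[16]='e', prepend. Next row=LF[16]=5
  step 6: row=5, L[5]='h', prepend. Next row=LF[5]=9
  step 7: row=9, L[9]='g', prepend. Next row=LF[9]=8
  step 8: row=8, L[8]='a', prepend. Next row=LF[8]=1
  step 9: row=1, L[1]='p', prepend. Next row=LF[1]=13
  step 10: row=13, L[13]='s', prepend. Next row=LF[13]=14
  step 11: row=14, L[14]='a', prepend. Next row=LF[14]=4
  step 12: row=4, L[4]='f', prepend. Next row=LF[4]=7
  step 13: row=7, L[7]='l', prepend. Next row=LF[7]=12
  step 14: row=12, L[12]='a', prepend. Next row=LF[12]=3
  step 15: row=3, L[3]='f', prepend. Next row=LF[3]=6
  step 16: row=6, L[6]='l', prepend. Next row=LF[6]=11
  step 17: row=11, L[11]='a', prepend. Next row=LF[11]=2
Reversed output: alfalfaspaghetti$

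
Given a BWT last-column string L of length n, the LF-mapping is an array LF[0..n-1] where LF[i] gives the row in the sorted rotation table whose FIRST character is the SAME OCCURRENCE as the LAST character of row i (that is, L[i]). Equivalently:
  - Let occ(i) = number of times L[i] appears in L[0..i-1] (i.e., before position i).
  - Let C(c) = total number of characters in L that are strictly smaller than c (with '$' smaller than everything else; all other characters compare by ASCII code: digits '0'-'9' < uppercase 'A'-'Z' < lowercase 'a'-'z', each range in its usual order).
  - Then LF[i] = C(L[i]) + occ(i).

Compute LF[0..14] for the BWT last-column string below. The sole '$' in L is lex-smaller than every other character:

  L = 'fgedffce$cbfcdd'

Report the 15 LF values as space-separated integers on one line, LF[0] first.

Char counts: '$':1, 'b':1, 'c':3, 'd':3, 'e':2, 'f':4, 'g':1
C (first-col start): C('$')=0, C('b')=1, C('c')=2, C('d')=5, C('e')=8, C('f')=10, C('g')=14
L[0]='f': occ=0, LF[0]=C('f')+0=10+0=10
L[1]='g': occ=0, LF[1]=C('g')+0=14+0=14
L[2]='e': occ=0, LF[2]=C('e')+0=8+0=8
L[3]='d': occ=0, LF[3]=C('d')+0=5+0=5
L[4]='f': occ=1, LF[4]=C('f')+1=10+1=11
L[5]='f': occ=2, LF[5]=C('f')+2=10+2=12
L[6]='c': occ=0, LF[6]=C('c')+0=2+0=2
L[7]='e': occ=1, LF[7]=C('e')+1=8+1=9
L[8]='$': occ=0, LF[8]=C('$')+0=0+0=0
L[9]='c': occ=1, LF[9]=C('c')+1=2+1=3
L[10]='b': occ=0, LF[10]=C('b')+0=1+0=1
L[11]='f': occ=3, LF[11]=C('f')+3=10+3=13
L[12]='c': occ=2, LF[12]=C('c')+2=2+2=4
L[13]='d': occ=1, LF[13]=C('d')+1=5+1=6
L[14]='d': occ=2, LF[14]=C('d')+2=5+2=7

Answer: 10 14 8 5 11 12 2 9 0 3 1 13 4 6 7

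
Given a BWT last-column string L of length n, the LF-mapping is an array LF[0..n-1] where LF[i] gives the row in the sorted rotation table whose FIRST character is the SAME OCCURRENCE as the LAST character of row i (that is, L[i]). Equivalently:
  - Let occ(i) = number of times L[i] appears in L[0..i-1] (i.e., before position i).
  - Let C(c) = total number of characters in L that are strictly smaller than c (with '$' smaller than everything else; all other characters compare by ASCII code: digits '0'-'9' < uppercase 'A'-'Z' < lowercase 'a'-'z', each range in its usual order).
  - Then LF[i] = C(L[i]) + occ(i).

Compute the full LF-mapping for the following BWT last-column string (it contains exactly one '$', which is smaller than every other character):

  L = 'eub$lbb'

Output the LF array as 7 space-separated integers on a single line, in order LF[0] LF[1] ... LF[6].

Answer: 4 6 1 0 5 2 3

Derivation:
Char counts: '$':1, 'b':3, 'e':1, 'l':1, 'u':1
C (first-col start): C('$')=0, C('b')=1, C('e')=4, C('l')=5, C('u')=6
L[0]='e': occ=0, LF[0]=C('e')+0=4+0=4
L[1]='u': occ=0, LF[1]=C('u')+0=6+0=6
L[2]='b': occ=0, LF[2]=C('b')+0=1+0=1
L[3]='$': occ=0, LF[3]=C('$')+0=0+0=0
L[4]='l': occ=0, LF[4]=C('l')+0=5+0=5
L[5]='b': occ=1, LF[5]=C('b')+1=1+1=2
L[6]='b': occ=2, LF[6]=C('b')+2=1+2=3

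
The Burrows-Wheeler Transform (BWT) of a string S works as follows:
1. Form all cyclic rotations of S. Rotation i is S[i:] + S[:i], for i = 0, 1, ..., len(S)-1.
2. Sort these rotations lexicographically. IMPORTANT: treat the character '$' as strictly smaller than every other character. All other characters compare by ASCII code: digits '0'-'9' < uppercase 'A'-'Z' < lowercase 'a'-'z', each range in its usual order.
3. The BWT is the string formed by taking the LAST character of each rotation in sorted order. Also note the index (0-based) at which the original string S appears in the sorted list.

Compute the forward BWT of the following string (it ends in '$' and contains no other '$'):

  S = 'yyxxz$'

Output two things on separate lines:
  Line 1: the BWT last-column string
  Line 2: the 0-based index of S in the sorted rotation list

All 6 rotations (rotation i = S[i:]+S[:i]):
  rot[0] = yyxxz$
  rot[1] = yxxz$y
  rot[2] = xxz$yy
  rot[3] = xz$yyx
  rot[4] = z$yyxx
  rot[5] = $yyxxz
Sorted (with $ < everything):
  sorted[0] = $yyxxz  (last char: 'z')
  sorted[1] = xxz$yy  (last char: 'y')
  sorted[2] = xz$yyx  (last char: 'x')
  sorted[3] = yxxz$y  (last char: 'y')
  sorted[4] = yyxxz$  (last char: '$')
  sorted[5] = z$yyxx  (last char: 'x')
Last column: zyxy$x
Original string S is at sorted index 4

Answer: zyxy$x
4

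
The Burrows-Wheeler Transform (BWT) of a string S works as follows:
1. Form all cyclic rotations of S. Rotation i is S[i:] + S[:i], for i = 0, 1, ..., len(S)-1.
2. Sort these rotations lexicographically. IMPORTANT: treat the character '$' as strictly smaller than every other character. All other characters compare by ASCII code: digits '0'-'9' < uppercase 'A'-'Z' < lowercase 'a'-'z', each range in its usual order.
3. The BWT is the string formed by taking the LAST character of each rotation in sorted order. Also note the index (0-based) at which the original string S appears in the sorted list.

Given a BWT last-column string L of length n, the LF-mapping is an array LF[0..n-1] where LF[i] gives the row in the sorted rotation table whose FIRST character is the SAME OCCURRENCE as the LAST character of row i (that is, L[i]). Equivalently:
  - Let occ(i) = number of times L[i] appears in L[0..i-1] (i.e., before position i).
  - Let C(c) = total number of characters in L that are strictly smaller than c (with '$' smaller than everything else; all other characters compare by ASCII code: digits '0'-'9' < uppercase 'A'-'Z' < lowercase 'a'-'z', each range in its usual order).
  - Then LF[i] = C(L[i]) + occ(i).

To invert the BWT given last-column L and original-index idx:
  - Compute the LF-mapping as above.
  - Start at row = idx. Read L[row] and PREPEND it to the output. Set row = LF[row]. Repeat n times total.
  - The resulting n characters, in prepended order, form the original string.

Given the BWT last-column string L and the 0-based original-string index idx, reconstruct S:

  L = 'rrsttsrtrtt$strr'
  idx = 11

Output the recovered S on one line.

LF mapping: 1 2 7 10 11 8 3 12 4 13 14 0 9 15 5 6
Walk LF starting at row 11, prepending L[row]:
  step 1: row=11, L[11]='$', prepend. Next row=LF[11]=0
  step 2: row=0, L[0]='r', prepend. Next row=LF[0]=1
  step 3: row=1, L[1]='r', prepend. Next row=LF[1]=2
  step 4: row=2, L[2]='s', prepend. Next row=LF[2]=7
  step 5: row=7, L[7]='t', prepend. Next row=LF[7]=12
  step 6: row=12, L[12]='s', prepend. Next row=LF[12]=9
  step 7: row=9, L[9]='t', prepend. Next row=LF[9]=13
  step 8: row=13, L[13]='t', prepend. Next row=LF[13]=15
  step 9: row=15, L[15]='r', prepend. Next row=LF[15]=6
  step 10: row=6, L[6]='r', prepend. Next row=LF[6]=3
  step 11: row=3, L[3]='t', prepend. Next row=LF[3]=10
  step 12: row=10, L[10]='t', prepend. Next row=LF[10]=14
  step 13: row=14, L[14]='r', prepend. Next row=LF[14]=5
  step 14: row=5, L[5]='s', prepend. Next row=LF[5]=8
  step 15: row=8, L[8]='r', prepend. Next row=LF[8]=4
  step 16: row=4, L[4]='t', prepend. Next row=LF[4]=11
Reversed output: trsrttrrttstsrr$

Answer: trsrttrrttstsrr$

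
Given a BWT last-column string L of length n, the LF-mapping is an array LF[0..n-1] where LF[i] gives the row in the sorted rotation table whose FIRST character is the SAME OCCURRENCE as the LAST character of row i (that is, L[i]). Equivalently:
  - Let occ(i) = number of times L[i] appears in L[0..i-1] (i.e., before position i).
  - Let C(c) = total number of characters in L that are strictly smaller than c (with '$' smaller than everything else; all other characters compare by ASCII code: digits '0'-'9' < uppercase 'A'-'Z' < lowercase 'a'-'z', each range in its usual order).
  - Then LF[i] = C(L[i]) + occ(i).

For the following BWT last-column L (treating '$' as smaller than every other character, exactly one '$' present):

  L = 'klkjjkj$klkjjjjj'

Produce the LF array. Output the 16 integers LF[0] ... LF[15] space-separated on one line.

Char counts: '$':1, 'j':8, 'k':5, 'l':2
C (first-col start): C('$')=0, C('j')=1, C('k')=9, C('l')=14
L[0]='k': occ=0, LF[0]=C('k')+0=9+0=9
L[1]='l': occ=0, LF[1]=C('l')+0=14+0=14
L[2]='k': occ=1, LF[2]=C('k')+1=9+1=10
L[3]='j': occ=0, LF[3]=C('j')+0=1+0=1
L[4]='j': occ=1, LF[4]=C('j')+1=1+1=2
L[5]='k': occ=2, LF[5]=C('k')+2=9+2=11
L[6]='j': occ=2, LF[6]=C('j')+2=1+2=3
L[7]='$': occ=0, LF[7]=C('$')+0=0+0=0
L[8]='k': occ=3, LF[8]=C('k')+3=9+3=12
L[9]='l': occ=1, LF[9]=C('l')+1=14+1=15
L[10]='k': occ=4, LF[10]=C('k')+4=9+4=13
L[11]='j': occ=3, LF[11]=C('j')+3=1+3=4
L[12]='j': occ=4, LF[12]=C('j')+4=1+4=5
L[13]='j': occ=5, LF[13]=C('j')+5=1+5=6
L[14]='j': occ=6, LF[14]=C('j')+6=1+6=7
L[15]='j': occ=7, LF[15]=C('j')+7=1+7=8

Answer: 9 14 10 1 2 11 3 0 12 15 13 4 5 6 7 8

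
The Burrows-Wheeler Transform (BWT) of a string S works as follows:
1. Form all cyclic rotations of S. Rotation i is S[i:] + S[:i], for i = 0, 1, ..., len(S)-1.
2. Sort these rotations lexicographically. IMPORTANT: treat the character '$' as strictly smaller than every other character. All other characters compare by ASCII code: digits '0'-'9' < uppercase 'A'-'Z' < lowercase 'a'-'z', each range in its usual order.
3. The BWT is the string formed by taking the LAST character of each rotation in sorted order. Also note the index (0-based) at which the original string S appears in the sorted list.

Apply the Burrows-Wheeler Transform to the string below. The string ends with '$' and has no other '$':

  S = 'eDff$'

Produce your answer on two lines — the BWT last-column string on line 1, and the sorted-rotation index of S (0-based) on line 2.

All 5 rotations (rotation i = S[i:]+S[:i]):
  rot[0] = eDff$
  rot[1] = Dff$e
  rot[2] = ff$eD
  rot[3] = f$eDf
  rot[4] = $eDff
Sorted (with $ < everything):
  sorted[0] = $eDff  (last char: 'f')
  sorted[1] = Dff$e  (last char: 'e')
  sorted[2] = eDff$  (last char: '$')
  sorted[3] = f$eDf  (last char: 'f')
  sorted[4] = ff$eD  (last char: 'D')
Last column: fe$fD
Original string S is at sorted index 2

Answer: fe$fD
2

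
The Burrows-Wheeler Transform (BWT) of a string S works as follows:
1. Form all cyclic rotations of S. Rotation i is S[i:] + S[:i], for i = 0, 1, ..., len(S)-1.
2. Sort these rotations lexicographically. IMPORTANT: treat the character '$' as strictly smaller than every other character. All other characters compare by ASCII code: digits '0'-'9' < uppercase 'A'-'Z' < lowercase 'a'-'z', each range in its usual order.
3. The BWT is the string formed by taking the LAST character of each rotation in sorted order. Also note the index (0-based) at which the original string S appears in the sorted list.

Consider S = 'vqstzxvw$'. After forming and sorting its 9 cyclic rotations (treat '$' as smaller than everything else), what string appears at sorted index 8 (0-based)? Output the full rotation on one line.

Answer: zxvw$vqst

Derivation:
All 9 rotations (rotation i = S[i:]+S[:i]):
  rot[0] = vqstzxvw$
  rot[1] = qstzxvw$v
  rot[2] = stzxvw$vq
  rot[3] = tzxvw$vqs
  rot[4] = zxvw$vqst
  rot[5] = xvw$vqstz
  rot[6] = vw$vqstzx
  rot[7] = w$vqstzxv
  rot[8] = $vqstzxvw
Sorted (with $ < everything):
  sorted[0] = $vqstzxvw
  sorted[1] = qstzxvw$v
  sorted[2] = stzxvw$vq
  sorted[3] = tzxvw$vqs
  sorted[4] = vqstzxvw$
  sorted[5] = vw$vqstzx
  sorted[6] = w$vqstzxv
  sorted[7] = xvw$vqstz
  sorted[8] = zxvw$vqst
sorted[8] = zxvw$vqst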